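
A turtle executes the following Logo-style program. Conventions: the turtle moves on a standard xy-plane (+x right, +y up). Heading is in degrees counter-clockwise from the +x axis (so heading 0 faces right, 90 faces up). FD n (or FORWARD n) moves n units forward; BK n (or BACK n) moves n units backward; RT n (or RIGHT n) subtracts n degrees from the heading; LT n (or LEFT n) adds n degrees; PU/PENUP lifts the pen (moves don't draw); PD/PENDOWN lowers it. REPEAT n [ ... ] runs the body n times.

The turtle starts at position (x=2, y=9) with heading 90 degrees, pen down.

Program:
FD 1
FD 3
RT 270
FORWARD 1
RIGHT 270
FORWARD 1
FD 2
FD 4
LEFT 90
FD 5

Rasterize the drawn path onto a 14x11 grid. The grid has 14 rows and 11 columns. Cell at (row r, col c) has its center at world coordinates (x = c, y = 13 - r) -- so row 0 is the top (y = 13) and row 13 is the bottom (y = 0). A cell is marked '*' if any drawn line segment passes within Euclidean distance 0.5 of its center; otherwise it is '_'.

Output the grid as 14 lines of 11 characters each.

Segment 0: (2,9) -> (2,10)
Segment 1: (2,10) -> (2,13)
Segment 2: (2,13) -> (1,13)
Segment 3: (1,13) -> (1,12)
Segment 4: (1,12) -> (1,10)
Segment 5: (1,10) -> (1,6)
Segment 6: (1,6) -> (6,6)

Answer: _**________
_**________
_**________
_**________
_**________
_*_________
_*_________
_******____
___________
___________
___________
___________
___________
___________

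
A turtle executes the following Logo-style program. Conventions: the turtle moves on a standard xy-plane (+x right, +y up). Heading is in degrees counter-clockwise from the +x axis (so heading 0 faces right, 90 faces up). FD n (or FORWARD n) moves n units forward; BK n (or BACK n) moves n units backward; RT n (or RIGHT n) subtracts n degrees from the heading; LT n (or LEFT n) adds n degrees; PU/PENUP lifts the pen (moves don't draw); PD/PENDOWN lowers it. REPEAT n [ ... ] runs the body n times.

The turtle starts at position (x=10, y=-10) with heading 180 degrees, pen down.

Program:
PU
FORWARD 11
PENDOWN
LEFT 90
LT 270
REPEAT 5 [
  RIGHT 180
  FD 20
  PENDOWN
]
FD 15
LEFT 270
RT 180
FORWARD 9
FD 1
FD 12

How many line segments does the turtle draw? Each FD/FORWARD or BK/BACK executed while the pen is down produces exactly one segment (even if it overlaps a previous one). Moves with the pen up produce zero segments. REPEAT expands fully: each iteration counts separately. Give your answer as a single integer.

Answer: 9

Derivation:
Executing turtle program step by step:
Start: pos=(10,-10), heading=180, pen down
PU: pen up
FD 11: (10,-10) -> (-1,-10) [heading=180, move]
PD: pen down
LT 90: heading 180 -> 270
LT 270: heading 270 -> 180
REPEAT 5 [
  -- iteration 1/5 --
  RT 180: heading 180 -> 0
  FD 20: (-1,-10) -> (19,-10) [heading=0, draw]
  PD: pen down
  -- iteration 2/5 --
  RT 180: heading 0 -> 180
  FD 20: (19,-10) -> (-1,-10) [heading=180, draw]
  PD: pen down
  -- iteration 3/5 --
  RT 180: heading 180 -> 0
  FD 20: (-1,-10) -> (19,-10) [heading=0, draw]
  PD: pen down
  -- iteration 4/5 --
  RT 180: heading 0 -> 180
  FD 20: (19,-10) -> (-1,-10) [heading=180, draw]
  PD: pen down
  -- iteration 5/5 --
  RT 180: heading 180 -> 0
  FD 20: (-1,-10) -> (19,-10) [heading=0, draw]
  PD: pen down
]
FD 15: (19,-10) -> (34,-10) [heading=0, draw]
LT 270: heading 0 -> 270
RT 180: heading 270 -> 90
FD 9: (34,-10) -> (34,-1) [heading=90, draw]
FD 1: (34,-1) -> (34,0) [heading=90, draw]
FD 12: (34,0) -> (34,12) [heading=90, draw]
Final: pos=(34,12), heading=90, 9 segment(s) drawn
Segments drawn: 9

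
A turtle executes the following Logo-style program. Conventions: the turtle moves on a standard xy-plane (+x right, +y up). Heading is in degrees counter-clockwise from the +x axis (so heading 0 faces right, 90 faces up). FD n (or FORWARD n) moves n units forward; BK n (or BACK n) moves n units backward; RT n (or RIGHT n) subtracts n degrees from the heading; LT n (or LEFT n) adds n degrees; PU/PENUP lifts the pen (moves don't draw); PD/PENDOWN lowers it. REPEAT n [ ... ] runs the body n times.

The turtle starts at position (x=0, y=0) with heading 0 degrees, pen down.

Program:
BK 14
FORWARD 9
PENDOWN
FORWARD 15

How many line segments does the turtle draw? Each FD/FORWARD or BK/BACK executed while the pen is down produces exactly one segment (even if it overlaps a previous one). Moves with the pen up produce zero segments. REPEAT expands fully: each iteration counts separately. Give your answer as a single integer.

Executing turtle program step by step:
Start: pos=(0,0), heading=0, pen down
BK 14: (0,0) -> (-14,0) [heading=0, draw]
FD 9: (-14,0) -> (-5,0) [heading=0, draw]
PD: pen down
FD 15: (-5,0) -> (10,0) [heading=0, draw]
Final: pos=(10,0), heading=0, 3 segment(s) drawn
Segments drawn: 3

Answer: 3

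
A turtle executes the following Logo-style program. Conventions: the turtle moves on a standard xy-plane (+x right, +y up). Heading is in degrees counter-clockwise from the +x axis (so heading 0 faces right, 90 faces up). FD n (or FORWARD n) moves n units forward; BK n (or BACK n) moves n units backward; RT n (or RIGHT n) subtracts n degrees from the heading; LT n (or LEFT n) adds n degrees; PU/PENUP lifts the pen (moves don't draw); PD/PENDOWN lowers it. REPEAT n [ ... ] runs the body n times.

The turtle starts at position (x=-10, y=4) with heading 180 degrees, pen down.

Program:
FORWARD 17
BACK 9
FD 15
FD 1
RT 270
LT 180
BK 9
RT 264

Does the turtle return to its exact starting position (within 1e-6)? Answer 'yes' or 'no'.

Answer: no

Derivation:
Executing turtle program step by step:
Start: pos=(-10,4), heading=180, pen down
FD 17: (-10,4) -> (-27,4) [heading=180, draw]
BK 9: (-27,4) -> (-18,4) [heading=180, draw]
FD 15: (-18,4) -> (-33,4) [heading=180, draw]
FD 1: (-33,4) -> (-34,4) [heading=180, draw]
RT 270: heading 180 -> 270
LT 180: heading 270 -> 90
BK 9: (-34,4) -> (-34,-5) [heading=90, draw]
RT 264: heading 90 -> 186
Final: pos=(-34,-5), heading=186, 5 segment(s) drawn

Start position: (-10, 4)
Final position: (-34, -5)
Distance = 25.632; >= 1e-6 -> NOT closed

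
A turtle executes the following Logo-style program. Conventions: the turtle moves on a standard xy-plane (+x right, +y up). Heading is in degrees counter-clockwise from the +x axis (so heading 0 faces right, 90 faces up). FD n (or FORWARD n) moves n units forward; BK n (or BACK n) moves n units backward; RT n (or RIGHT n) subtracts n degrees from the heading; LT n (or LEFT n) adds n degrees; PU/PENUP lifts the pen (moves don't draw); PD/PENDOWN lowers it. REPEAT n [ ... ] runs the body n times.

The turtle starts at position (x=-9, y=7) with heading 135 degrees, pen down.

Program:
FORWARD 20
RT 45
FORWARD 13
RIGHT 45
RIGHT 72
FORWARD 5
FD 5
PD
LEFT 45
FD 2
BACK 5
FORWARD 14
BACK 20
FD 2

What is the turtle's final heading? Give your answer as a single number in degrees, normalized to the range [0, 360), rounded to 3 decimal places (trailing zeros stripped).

Executing turtle program step by step:
Start: pos=(-9,7), heading=135, pen down
FD 20: (-9,7) -> (-23.142,21.142) [heading=135, draw]
RT 45: heading 135 -> 90
FD 13: (-23.142,21.142) -> (-23.142,34.142) [heading=90, draw]
RT 45: heading 90 -> 45
RT 72: heading 45 -> 333
FD 5: (-23.142,34.142) -> (-18.687,31.872) [heading=333, draw]
FD 5: (-18.687,31.872) -> (-14.232,29.602) [heading=333, draw]
PD: pen down
LT 45: heading 333 -> 18
FD 2: (-14.232,29.602) -> (-12.33,30.22) [heading=18, draw]
BK 5: (-12.33,30.22) -> (-17.085,28.675) [heading=18, draw]
FD 14: (-17.085,28.675) -> (-3.77,33.001) [heading=18, draw]
BK 20: (-3.77,33.001) -> (-22.792,26.821) [heading=18, draw]
FD 2: (-22.792,26.821) -> (-20.889,27.439) [heading=18, draw]
Final: pos=(-20.889,27.439), heading=18, 9 segment(s) drawn

Answer: 18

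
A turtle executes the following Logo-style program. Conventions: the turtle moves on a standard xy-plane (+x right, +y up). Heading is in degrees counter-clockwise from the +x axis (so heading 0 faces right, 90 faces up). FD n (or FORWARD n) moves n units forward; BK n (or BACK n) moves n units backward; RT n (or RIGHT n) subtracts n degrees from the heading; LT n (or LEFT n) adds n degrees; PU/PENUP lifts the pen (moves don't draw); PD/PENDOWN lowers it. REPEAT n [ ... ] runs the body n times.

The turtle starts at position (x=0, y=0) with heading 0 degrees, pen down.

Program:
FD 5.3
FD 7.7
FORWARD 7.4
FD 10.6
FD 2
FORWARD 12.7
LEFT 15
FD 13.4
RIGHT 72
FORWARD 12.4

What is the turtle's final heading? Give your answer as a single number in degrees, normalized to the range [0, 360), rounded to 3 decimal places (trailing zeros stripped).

Answer: 303

Derivation:
Executing turtle program step by step:
Start: pos=(0,0), heading=0, pen down
FD 5.3: (0,0) -> (5.3,0) [heading=0, draw]
FD 7.7: (5.3,0) -> (13,0) [heading=0, draw]
FD 7.4: (13,0) -> (20.4,0) [heading=0, draw]
FD 10.6: (20.4,0) -> (31,0) [heading=0, draw]
FD 2: (31,0) -> (33,0) [heading=0, draw]
FD 12.7: (33,0) -> (45.7,0) [heading=0, draw]
LT 15: heading 0 -> 15
FD 13.4: (45.7,0) -> (58.643,3.468) [heading=15, draw]
RT 72: heading 15 -> 303
FD 12.4: (58.643,3.468) -> (65.397,-6.931) [heading=303, draw]
Final: pos=(65.397,-6.931), heading=303, 8 segment(s) drawn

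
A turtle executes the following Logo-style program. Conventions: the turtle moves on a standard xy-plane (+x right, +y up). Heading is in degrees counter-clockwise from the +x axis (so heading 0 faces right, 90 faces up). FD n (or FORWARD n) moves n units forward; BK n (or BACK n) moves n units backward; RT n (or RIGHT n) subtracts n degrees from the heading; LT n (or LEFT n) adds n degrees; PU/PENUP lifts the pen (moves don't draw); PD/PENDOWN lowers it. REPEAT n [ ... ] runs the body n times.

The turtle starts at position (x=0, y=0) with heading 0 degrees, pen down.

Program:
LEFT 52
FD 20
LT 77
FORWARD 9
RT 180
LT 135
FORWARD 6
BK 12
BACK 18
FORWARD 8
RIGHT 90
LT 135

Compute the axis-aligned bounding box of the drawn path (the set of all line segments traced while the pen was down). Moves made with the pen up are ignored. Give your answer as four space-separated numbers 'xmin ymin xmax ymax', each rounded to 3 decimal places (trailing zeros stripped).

Executing turtle program step by step:
Start: pos=(0,0), heading=0, pen down
LT 52: heading 0 -> 52
FD 20: (0,0) -> (12.313,15.76) [heading=52, draw]
LT 77: heading 52 -> 129
FD 9: (12.313,15.76) -> (6.649,22.755) [heading=129, draw]
RT 180: heading 129 -> 309
LT 135: heading 309 -> 84
FD 6: (6.649,22.755) -> (7.277,28.722) [heading=84, draw]
BK 12: (7.277,28.722) -> (6.022,16.787) [heading=84, draw]
BK 18: (6.022,16.787) -> (4.141,-1.114) [heading=84, draw]
FD 8: (4.141,-1.114) -> (4.977,6.842) [heading=84, draw]
RT 90: heading 84 -> 354
LT 135: heading 354 -> 129
Final: pos=(4.977,6.842), heading=129, 6 segment(s) drawn

Segment endpoints: x in {0, 4.141, 4.977, 6.022, 6.649, 7.277, 12.313}, y in {-1.114, 0, 6.842, 15.76, 16.787, 22.755, 28.722}
xmin=0, ymin=-1.114, xmax=12.313, ymax=28.722

Answer: 0 -1.114 12.313 28.722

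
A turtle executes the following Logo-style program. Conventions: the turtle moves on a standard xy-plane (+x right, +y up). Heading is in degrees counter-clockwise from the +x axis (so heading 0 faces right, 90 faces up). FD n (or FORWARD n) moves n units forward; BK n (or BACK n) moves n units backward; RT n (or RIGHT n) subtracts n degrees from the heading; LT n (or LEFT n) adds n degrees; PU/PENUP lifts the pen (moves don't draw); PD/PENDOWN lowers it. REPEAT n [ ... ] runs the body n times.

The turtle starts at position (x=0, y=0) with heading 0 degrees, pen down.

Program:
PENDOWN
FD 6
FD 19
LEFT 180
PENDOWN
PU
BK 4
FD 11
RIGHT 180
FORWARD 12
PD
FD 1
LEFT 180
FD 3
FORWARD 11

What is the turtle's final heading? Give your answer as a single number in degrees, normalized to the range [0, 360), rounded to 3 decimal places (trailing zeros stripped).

Answer: 180

Derivation:
Executing turtle program step by step:
Start: pos=(0,0), heading=0, pen down
PD: pen down
FD 6: (0,0) -> (6,0) [heading=0, draw]
FD 19: (6,0) -> (25,0) [heading=0, draw]
LT 180: heading 0 -> 180
PD: pen down
PU: pen up
BK 4: (25,0) -> (29,0) [heading=180, move]
FD 11: (29,0) -> (18,0) [heading=180, move]
RT 180: heading 180 -> 0
FD 12: (18,0) -> (30,0) [heading=0, move]
PD: pen down
FD 1: (30,0) -> (31,0) [heading=0, draw]
LT 180: heading 0 -> 180
FD 3: (31,0) -> (28,0) [heading=180, draw]
FD 11: (28,0) -> (17,0) [heading=180, draw]
Final: pos=(17,0), heading=180, 5 segment(s) drawn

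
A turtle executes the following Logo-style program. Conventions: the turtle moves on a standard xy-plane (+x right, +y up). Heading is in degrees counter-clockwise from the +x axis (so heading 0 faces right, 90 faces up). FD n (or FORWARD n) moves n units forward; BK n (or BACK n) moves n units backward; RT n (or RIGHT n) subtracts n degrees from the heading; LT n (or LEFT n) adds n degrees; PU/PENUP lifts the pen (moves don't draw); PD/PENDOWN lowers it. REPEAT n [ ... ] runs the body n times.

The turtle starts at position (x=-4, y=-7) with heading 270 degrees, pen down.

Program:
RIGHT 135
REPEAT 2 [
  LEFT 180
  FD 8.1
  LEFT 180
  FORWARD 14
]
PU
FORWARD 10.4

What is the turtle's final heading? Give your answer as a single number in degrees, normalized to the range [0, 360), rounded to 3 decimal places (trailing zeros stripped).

Executing turtle program step by step:
Start: pos=(-4,-7), heading=270, pen down
RT 135: heading 270 -> 135
REPEAT 2 [
  -- iteration 1/2 --
  LT 180: heading 135 -> 315
  FD 8.1: (-4,-7) -> (1.728,-12.728) [heading=315, draw]
  LT 180: heading 315 -> 135
  FD 14: (1.728,-12.728) -> (-8.172,-2.828) [heading=135, draw]
  -- iteration 2/2 --
  LT 180: heading 135 -> 315
  FD 8.1: (-8.172,-2.828) -> (-2.444,-8.556) [heading=315, draw]
  LT 180: heading 315 -> 135
  FD 14: (-2.444,-8.556) -> (-12.344,1.344) [heading=135, draw]
]
PU: pen up
FD 10.4: (-12.344,1.344) -> (-19.698,8.698) [heading=135, move]
Final: pos=(-19.698,8.698), heading=135, 4 segment(s) drawn

Answer: 135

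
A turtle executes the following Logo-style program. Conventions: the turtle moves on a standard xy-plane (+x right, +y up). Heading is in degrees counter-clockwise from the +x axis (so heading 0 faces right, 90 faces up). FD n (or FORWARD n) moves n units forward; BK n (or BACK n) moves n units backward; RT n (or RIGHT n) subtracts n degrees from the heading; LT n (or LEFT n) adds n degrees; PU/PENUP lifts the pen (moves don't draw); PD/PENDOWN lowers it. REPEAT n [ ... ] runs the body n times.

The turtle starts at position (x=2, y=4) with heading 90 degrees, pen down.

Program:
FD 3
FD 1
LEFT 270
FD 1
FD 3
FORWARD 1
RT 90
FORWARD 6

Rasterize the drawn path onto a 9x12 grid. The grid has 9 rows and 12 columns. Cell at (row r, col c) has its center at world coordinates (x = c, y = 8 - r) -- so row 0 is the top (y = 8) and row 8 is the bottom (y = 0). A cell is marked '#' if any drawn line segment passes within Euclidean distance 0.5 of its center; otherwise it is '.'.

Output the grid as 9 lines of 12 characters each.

Answer: ..######....
..#....#....
..#....#....
..#....#....
..#....#....
.......#....
.......#....
............
............

Derivation:
Segment 0: (2,4) -> (2,7)
Segment 1: (2,7) -> (2,8)
Segment 2: (2,8) -> (3,8)
Segment 3: (3,8) -> (6,8)
Segment 4: (6,8) -> (7,8)
Segment 5: (7,8) -> (7,2)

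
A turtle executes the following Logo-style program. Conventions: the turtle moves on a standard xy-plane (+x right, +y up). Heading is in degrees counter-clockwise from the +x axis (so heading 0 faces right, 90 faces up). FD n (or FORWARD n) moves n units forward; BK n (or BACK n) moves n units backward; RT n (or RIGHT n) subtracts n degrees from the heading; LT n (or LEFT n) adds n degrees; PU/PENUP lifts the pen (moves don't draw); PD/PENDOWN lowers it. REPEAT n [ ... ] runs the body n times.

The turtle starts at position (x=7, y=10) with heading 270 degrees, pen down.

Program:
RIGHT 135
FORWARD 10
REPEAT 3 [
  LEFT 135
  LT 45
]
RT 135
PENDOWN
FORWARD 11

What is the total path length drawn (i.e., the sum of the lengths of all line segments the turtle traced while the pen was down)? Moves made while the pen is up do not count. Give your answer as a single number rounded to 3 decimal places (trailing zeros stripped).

Executing turtle program step by step:
Start: pos=(7,10), heading=270, pen down
RT 135: heading 270 -> 135
FD 10: (7,10) -> (-0.071,17.071) [heading=135, draw]
REPEAT 3 [
  -- iteration 1/3 --
  LT 135: heading 135 -> 270
  LT 45: heading 270 -> 315
  -- iteration 2/3 --
  LT 135: heading 315 -> 90
  LT 45: heading 90 -> 135
  -- iteration 3/3 --
  LT 135: heading 135 -> 270
  LT 45: heading 270 -> 315
]
RT 135: heading 315 -> 180
PD: pen down
FD 11: (-0.071,17.071) -> (-11.071,17.071) [heading=180, draw]
Final: pos=(-11.071,17.071), heading=180, 2 segment(s) drawn

Segment lengths:
  seg 1: (7,10) -> (-0.071,17.071), length = 10
  seg 2: (-0.071,17.071) -> (-11.071,17.071), length = 11
Total = 21

Answer: 21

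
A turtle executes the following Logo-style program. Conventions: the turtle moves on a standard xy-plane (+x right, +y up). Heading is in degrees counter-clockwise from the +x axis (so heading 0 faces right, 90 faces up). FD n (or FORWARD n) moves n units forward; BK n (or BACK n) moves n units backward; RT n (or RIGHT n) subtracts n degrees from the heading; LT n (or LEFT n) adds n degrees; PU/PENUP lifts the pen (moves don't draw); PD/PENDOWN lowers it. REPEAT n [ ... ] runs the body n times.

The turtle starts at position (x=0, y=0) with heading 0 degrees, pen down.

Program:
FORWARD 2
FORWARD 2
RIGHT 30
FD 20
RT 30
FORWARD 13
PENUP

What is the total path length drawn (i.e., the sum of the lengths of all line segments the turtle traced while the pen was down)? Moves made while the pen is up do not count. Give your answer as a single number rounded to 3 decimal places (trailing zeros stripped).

Executing turtle program step by step:
Start: pos=(0,0), heading=0, pen down
FD 2: (0,0) -> (2,0) [heading=0, draw]
FD 2: (2,0) -> (4,0) [heading=0, draw]
RT 30: heading 0 -> 330
FD 20: (4,0) -> (21.321,-10) [heading=330, draw]
RT 30: heading 330 -> 300
FD 13: (21.321,-10) -> (27.821,-21.258) [heading=300, draw]
PU: pen up
Final: pos=(27.821,-21.258), heading=300, 4 segment(s) drawn

Segment lengths:
  seg 1: (0,0) -> (2,0), length = 2
  seg 2: (2,0) -> (4,0), length = 2
  seg 3: (4,0) -> (21.321,-10), length = 20
  seg 4: (21.321,-10) -> (27.821,-21.258), length = 13
Total = 37

Answer: 37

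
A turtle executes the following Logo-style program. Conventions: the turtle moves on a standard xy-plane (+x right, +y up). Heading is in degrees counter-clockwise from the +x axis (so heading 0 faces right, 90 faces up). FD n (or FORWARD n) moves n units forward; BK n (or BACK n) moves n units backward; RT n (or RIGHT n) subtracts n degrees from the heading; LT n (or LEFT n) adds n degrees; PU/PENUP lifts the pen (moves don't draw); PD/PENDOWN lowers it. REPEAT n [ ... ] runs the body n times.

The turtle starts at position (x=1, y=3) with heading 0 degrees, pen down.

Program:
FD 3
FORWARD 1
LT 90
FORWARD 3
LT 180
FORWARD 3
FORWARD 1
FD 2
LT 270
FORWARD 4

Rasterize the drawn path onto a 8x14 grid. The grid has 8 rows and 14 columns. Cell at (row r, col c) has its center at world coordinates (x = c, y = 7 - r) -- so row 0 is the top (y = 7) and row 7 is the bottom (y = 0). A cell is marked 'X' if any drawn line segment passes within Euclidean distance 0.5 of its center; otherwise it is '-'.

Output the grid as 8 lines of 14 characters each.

Answer: --------------
-----X--------
-----X--------
-----X--------
-XXXXX--------
-----X--------
-----X--------
-XXXXX--------

Derivation:
Segment 0: (1,3) -> (4,3)
Segment 1: (4,3) -> (5,3)
Segment 2: (5,3) -> (5,6)
Segment 3: (5,6) -> (5,3)
Segment 4: (5,3) -> (5,2)
Segment 5: (5,2) -> (5,0)
Segment 6: (5,0) -> (1,0)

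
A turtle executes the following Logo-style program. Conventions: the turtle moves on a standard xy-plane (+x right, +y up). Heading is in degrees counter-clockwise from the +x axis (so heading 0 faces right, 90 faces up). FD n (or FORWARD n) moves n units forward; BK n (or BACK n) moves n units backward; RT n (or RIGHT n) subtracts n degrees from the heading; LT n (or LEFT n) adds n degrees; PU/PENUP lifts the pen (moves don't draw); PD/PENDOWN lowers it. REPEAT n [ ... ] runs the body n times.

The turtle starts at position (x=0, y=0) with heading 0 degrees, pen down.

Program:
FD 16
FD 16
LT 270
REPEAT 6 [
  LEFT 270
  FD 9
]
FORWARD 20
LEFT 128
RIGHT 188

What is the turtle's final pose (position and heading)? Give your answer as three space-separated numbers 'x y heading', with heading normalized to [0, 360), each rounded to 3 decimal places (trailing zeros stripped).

Executing turtle program step by step:
Start: pos=(0,0), heading=0, pen down
FD 16: (0,0) -> (16,0) [heading=0, draw]
FD 16: (16,0) -> (32,0) [heading=0, draw]
LT 270: heading 0 -> 270
REPEAT 6 [
  -- iteration 1/6 --
  LT 270: heading 270 -> 180
  FD 9: (32,0) -> (23,0) [heading=180, draw]
  -- iteration 2/6 --
  LT 270: heading 180 -> 90
  FD 9: (23,0) -> (23,9) [heading=90, draw]
  -- iteration 3/6 --
  LT 270: heading 90 -> 0
  FD 9: (23,9) -> (32,9) [heading=0, draw]
  -- iteration 4/6 --
  LT 270: heading 0 -> 270
  FD 9: (32,9) -> (32,0) [heading=270, draw]
  -- iteration 5/6 --
  LT 270: heading 270 -> 180
  FD 9: (32,0) -> (23,0) [heading=180, draw]
  -- iteration 6/6 --
  LT 270: heading 180 -> 90
  FD 9: (23,0) -> (23,9) [heading=90, draw]
]
FD 20: (23,9) -> (23,29) [heading=90, draw]
LT 128: heading 90 -> 218
RT 188: heading 218 -> 30
Final: pos=(23,29), heading=30, 9 segment(s) drawn

Answer: 23 29 30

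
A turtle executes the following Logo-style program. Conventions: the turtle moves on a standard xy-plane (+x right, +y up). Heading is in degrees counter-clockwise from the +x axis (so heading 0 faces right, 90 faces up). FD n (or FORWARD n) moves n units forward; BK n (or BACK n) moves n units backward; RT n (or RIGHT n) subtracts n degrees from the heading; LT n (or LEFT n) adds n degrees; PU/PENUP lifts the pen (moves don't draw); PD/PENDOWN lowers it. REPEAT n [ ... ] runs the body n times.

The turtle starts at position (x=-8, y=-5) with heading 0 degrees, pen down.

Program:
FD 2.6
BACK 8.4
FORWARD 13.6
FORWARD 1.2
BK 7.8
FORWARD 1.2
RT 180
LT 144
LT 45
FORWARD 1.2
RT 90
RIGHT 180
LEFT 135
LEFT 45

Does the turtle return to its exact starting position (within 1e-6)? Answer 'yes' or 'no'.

Executing turtle program step by step:
Start: pos=(-8,-5), heading=0, pen down
FD 2.6: (-8,-5) -> (-5.4,-5) [heading=0, draw]
BK 8.4: (-5.4,-5) -> (-13.8,-5) [heading=0, draw]
FD 13.6: (-13.8,-5) -> (-0.2,-5) [heading=0, draw]
FD 1.2: (-0.2,-5) -> (1,-5) [heading=0, draw]
BK 7.8: (1,-5) -> (-6.8,-5) [heading=0, draw]
FD 1.2: (-6.8,-5) -> (-5.6,-5) [heading=0, draw]
RT 180: heading 0 -> 180
LT 144: heading 180 -> 324
LT 45: heading 324 -> 9
FD 1.2: (-5.6,-5) -> (-4.415,-4.812) [heading=9, draw]
RT 90: heading 9 -> 279
RT 180: heading 279 -> 99
LT 135: heading 99 -> 234
LT 45: heading 234 -> 279
Final: pos=(-4.415,-4.812), heading=279, 7 segment(s) drawn

Start position: (-8, -5)
Final position: (-4.415, -4.812)
Distance = 3.59; >= 1e-6 -> NOT closed

Answer: no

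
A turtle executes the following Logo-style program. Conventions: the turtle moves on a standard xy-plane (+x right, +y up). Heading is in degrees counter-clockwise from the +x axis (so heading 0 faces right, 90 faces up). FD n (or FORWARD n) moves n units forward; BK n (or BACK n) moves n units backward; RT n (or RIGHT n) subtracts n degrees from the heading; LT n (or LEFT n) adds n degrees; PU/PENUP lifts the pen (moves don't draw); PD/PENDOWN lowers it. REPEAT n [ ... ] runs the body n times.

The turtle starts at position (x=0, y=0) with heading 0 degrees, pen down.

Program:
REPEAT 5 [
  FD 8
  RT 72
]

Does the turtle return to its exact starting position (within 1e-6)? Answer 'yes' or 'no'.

Answer: yes

Derivation:
Executing turtle program step by step:
Start: pos=(0,0), heading=0, pen down
REPEAT 5 [
  -- iteration 1/5 --
  FD 8: (0,0) -> (8,0) [heading=0, draw]
  RT 72: heading 0 -> 288
  -- iteration 2/5 --
  FD 8: (8,0) -> (10.472,-7.608) [heading=288, draw]
  RT 72: heading 288 -> 216
  -- iteration 3/5 --
  FD 8: (10.472,-7.608) -> (4,-12.311) [heading=216, draw]
  RT 72: heading 216 -> 144
  -- iteration 4/5 --
  FD 8: (4,-12.311) -> (-2.472,-7.608) [heading=144, draw]
  RT 72: heading 144 -> 72
  -- iteration 5/5 --
  FD 8: (-2.472,-7.608) -> (0,0) [heading=72, draw]
  RT 72: heading 72 -> 0
]
Final: pos=(0,0), heading=0, 5 segment(s) drawn

Start position: (0, 0)
Final position: (0, 0)
Distance = 0; < 1e-6 -> CLOSED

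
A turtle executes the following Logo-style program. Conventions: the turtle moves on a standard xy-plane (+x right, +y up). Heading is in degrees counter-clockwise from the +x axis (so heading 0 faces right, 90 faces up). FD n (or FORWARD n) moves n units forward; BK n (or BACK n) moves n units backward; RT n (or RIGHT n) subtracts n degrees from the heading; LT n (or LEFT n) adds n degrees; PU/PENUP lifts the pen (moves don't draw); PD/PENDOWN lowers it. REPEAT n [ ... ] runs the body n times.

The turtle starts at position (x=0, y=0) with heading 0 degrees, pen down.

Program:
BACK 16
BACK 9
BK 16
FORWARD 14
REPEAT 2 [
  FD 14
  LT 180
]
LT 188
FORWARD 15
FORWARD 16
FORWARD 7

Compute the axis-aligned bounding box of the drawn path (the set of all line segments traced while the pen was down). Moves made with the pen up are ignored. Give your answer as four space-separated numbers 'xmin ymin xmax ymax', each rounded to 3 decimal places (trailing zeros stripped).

Executing turtle program step by step:
Start: pos=(0,0), heading=0, pen down
BK 16: (0,0) -> (-16,0) [heading=0, draw]
BK 9: (-16,0) -> (-25,0) [heading=0, draw]
BK 16: (-25,0) -> (-41,0) [heading=0, draw]
FD 14: (-41,0) -> (-27,0) [heading=0, draw]
REPEAT 2 [
  -- iteration 1/2 --
  FD 14: (-27,0) -> (-13,0) [heading=0, draw]
  LT 180: heading 0 -> 180
  -- iteration 2/2 --
  FD 14: (-13,0) -> (-27,0) [heading=180, draw]
  LT 180: heading 180 -> 0
]
LT 188: heading 0 -> 188
FD 15: (-27,0) -> (-41.854,-2.088) [heading=188, draw]
FD 16: (-41.854,-2.088) -> (-57.698,-4.314) [heading=188, draw]
FD 7: (-57.698,-4.314) -> (-64.63,-5.289) [heading=188, draw]
Final: pos=(-64.63,-5.289), heading=188, 9 segment(s) drawn

Segment endpoints: x in {-64.63, -57.698, -41.854, -41, -27, -25, -16, -13, 0}, y in {-5.289, -4.314, -2.088, 0, 0}
xmin=-64.63, ymin=-5.289, xmax=0, ymax=0

Answer: -64.63 -5.289 0 0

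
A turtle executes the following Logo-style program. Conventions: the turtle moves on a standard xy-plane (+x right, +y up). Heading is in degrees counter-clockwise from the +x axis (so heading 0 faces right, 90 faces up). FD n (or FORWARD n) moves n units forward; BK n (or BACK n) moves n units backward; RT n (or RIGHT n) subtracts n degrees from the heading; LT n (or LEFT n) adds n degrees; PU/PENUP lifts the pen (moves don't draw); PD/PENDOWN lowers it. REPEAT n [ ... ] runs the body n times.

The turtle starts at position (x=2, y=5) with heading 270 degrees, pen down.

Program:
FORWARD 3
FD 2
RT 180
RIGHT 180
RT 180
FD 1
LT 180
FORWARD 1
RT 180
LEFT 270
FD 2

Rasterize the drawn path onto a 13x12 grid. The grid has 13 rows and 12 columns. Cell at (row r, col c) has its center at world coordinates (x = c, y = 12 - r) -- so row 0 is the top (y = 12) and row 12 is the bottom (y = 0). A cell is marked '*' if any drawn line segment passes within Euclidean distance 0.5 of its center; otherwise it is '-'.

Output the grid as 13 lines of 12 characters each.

Answer: ------------
------------
------------
------------
------------
------------
------------
--*---------
--*---------
--*---------
--*---------
--*---------
--***-------

Derivation:
Segment 0: (2,5) -> (2,2)
Segment 1: (2,2) -> (2,0)
Segment 2: (2,0) -> (2,1)
Segment 3: (2,1) -> (2,0)
Segment 4: (2,0) -> (4,0)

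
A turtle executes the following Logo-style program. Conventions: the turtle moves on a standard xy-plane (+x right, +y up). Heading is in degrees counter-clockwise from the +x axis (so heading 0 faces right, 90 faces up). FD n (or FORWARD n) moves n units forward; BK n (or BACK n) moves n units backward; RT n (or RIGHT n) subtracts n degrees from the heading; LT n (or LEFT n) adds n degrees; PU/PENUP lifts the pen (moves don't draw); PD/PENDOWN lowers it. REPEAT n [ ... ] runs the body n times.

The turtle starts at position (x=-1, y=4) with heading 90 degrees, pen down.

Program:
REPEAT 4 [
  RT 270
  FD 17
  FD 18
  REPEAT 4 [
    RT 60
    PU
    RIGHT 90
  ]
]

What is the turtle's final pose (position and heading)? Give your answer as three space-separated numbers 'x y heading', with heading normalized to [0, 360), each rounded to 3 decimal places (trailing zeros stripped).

Answer: -23.189 26.189 210

Derivation:
Executing turtle program step by step:
Start: pos=(-1,4), heading=90, pen down
REPEAT 4 [
  -- iteration 1/4 --
  RT 270: heading 90 -> 180
  FD 17: (-1,4) -> (-18,4) [heading=180, draw]
  FD 18: (-18,4) -> (-36,4) [heading=180, draw]
  REPEAT 4 [
    -- iteration 1/4 --
    RT 60: heading 180 -> 120
    PU: pen up
    RT 90: heading 120 -> 30
    -- iteration 2/4 --
    RT 60: heading 30 -> 330
    PU: pen up
    RT 90: heading 330 -> 240
    -- iteration 3/4 --
    RT 60: heading 240 -> 180
    PU: pen up
    RT 90: heading 180 -> 90
    -- iteration 4/4 --
    RT 60: heading 90 -> 30
    PU: pen up
    RT 90: heading 30 -> 300
  ]
  -- iteration 2/4 --
  RT 270: heading 300 -> 30
  FD 17: (-36,4) -> (-21.278,12.5) [heading=30, move]
  FD 18: (-21.278,12.5) -> (-5.689,21.5) [heading=30, move]
  REPEAT 4 [
    -- iteration 1/4 --
    RT 60: heading 30 -> 330
    PU: pen up
    RT 90: heading 330 -> 240
    -- iteration 2/4 --
    RT 60: heading 240 -> 180
    PU: pen up
    RT 90: heading 180 -> 90
    -- iteration 3/4 --
    RT 60: heading 90 -> 30
    PU: pen up
    RT 90: heading 30 -> 300
    -- iteration 4/4 --
    RT 60: heading 300 -> 240
    PU: pen up
    RT 90: heading 240 -> 150
  ]
  -- iteration 3/4 --
  RT 270: heading 150 -> 240
  FD 17: (-5.689,21.5) -> (-14.189,6.778) [heading=240, move]
  FD 18: (-14.189,6.778) -> (-23.189,-8.811) [heading=240, move]
  REPEAT 4 [
    -- iteration 1/4 --
    RT 60: heading 240 -> 180
    PU: pen up
    RT 90: heading 180 -> 90
    -- iteration 2/4 --
    RT 60: heading 90 -> 30
    PU: pen up
    RT 90: heading 30 -> 300
    -- iteration 3/4 --
    RT 60: heading 300 -> 240
    PU: pen up
    RT 90: heading 240 -> 150
    -- iteration 4/4 --
    RT 60: heading 150 -> 90
    PU: pen up
    RT 90: heading 90 -> 0
  ]
  -- iteration 4/4 --
  RT 270: heading 0 -> 90
  FD 17: (-23.189,-8.811) -> (-23.189,8.189) [heading=90, move]
  FD 18: (-23.189,8.189) -> (-23.189,26.189) [heading=90, move]
  REPEAT 4 [
    -- iteration 1/4 --
    RT 60: heading 90 -> 30
    PU: pen up
    RT 90: heading 30 -> 300
    -- iteration 2/4 --
    RT 60: heading 300 -> 240
    PU: pen up
    RT 90: heading 240 -> 150
    -- iteration 3/4 --
    RT 60: heading 150 -> 90
    PU: pen up
    RT 90: heading 90 -> 0
    -- iteration 4/4 --
    RT 60: heading 0 -> 300
    PU: pen up
    RT 90: heading 300 -> 210
  ]
]
Final: pos=(-23.189,26.189), heading=210, 2 segment(s) drawn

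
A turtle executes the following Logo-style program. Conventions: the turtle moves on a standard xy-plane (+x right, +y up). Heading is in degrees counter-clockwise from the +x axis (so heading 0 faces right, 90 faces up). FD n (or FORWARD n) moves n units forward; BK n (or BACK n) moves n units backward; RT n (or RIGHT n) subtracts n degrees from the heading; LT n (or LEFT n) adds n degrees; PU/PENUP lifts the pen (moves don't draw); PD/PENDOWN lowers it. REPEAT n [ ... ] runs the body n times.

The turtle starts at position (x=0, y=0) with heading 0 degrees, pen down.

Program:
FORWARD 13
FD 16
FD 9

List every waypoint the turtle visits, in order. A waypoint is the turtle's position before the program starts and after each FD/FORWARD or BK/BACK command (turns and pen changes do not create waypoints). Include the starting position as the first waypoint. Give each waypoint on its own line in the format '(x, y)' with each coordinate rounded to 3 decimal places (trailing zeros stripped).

Answer: (0, 0)
(13, 0)
(29, 0)
(38, 0)

Derivation:
Executing turtle program step by step:
Start: pos=(0,0), heading=0, pen down
FD 13: (0,0) -> (13,0) [heading=0, draw]
FD 16: (13,0) -> (29,0) [heading=0, draw]
FD 9: (29,0) -> (38,0) [heading=0, draw]
Final: pos=(38,0), heading=0, 3 segment(s) drawn
Waypoints (4 total):
(0, 0)
(13, 0)
(29, 0)
(38, 0)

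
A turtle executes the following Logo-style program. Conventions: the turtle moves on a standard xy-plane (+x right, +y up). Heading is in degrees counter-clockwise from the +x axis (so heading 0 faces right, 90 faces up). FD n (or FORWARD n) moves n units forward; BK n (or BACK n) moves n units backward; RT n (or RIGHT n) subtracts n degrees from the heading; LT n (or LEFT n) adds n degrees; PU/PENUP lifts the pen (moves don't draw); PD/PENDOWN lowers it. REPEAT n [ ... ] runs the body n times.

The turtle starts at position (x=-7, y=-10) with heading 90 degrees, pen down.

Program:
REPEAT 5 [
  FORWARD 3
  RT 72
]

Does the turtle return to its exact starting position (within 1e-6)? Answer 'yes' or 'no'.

Answer: yes

Derivation:
Executing turtle program step by step:
Start: pos=(-7,-10), heading=90, pen down
REPEAT 5 [
  -- iteration 1/5 --
  FD 3: (-7,-10) -> (-7,-7) [heading=90, draw]
  RT 72: heading 90 -> 18
  -- iteration 2/5 --
  FD 3: (-7,-7) -> (-4.147,-6.073) [heading=18, draw]
  RT 72: heading 18 -> 306
  -- iteration 3/5 --
  FD 3: (-4.147,-6.073) -> (-2.383,-8.5) [heading=306, draw]
  RT 72: heading 306 -> 234
  -- iteration 4/5 --
  FD 3: (-2.383,-8.5) -> (-4.147,-10.927) [heading=234, draw]
  RT 72: heading 234 -> 162
  -- iteration 5/5 --
  FD 3: (-4.147,-10.927) -> (-7,-10) [heading=162, draw]
  RT 72: heading 162 -> 90
]
Final: pos=(-7,-10), heading=90, 5 segment(s) drawn

Start position: (-7, -10)
Final position: (-7, -10)
Distance = 0; < 1e-6 -> CLOSED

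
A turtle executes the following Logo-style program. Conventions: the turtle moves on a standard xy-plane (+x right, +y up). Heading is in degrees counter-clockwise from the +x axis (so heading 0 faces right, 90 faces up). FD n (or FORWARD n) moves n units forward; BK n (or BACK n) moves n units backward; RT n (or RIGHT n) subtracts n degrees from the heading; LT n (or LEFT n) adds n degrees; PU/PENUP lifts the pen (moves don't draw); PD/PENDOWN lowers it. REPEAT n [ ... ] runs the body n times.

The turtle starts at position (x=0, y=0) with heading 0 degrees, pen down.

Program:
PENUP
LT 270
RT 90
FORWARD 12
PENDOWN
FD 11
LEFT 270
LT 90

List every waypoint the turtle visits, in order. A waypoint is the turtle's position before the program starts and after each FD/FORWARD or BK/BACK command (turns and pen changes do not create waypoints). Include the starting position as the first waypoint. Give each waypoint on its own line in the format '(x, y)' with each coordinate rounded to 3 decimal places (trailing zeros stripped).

Answer: (0, 0)
(-12, 0)
(-23, 0)

Derivation:
Executing turtle program step by step:
Start: pos=(0,0), heading=0, pen down
PU: pen up
LT 270: heading 0 -> 270
RT 90: heading 270 -> 180
FD 12: (0,0) -> (-12,0) [heading=180, move]
PD: pen down
FD 11: (-12,0) -> (-23,0) [heading=180, draw]
LT 270: heading 180 -> 90
LT 90: heading 90 -> 180
Final: pos=(-23,0), heading=180, 1 segment(s) drawn
Waypoints (3 total):
(0, 0)
(-12, 0)
(-23, 0)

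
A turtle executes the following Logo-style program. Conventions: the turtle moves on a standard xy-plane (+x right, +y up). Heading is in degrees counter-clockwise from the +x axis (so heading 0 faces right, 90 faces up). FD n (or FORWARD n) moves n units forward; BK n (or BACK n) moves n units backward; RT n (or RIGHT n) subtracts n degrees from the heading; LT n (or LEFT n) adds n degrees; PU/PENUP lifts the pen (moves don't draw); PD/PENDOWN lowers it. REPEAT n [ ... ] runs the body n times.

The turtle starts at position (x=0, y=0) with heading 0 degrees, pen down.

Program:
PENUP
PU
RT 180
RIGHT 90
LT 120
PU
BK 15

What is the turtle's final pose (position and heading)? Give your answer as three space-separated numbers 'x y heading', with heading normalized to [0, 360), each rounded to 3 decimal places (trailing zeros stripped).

Executing turtle program step by step:
Start: pos=(0,0), heading=0, pen down
PU: pen up
PU: pen up
RT 180: heading 0 -> 180
RT 90: heading 180 -> 90
LT 120: heading 90 -> 210
PU: pen up
BK 15: (0,0) -> (12.99,7.5) [heading=210, move]
Final: pos=(12.99,7.5), heading=210, 0 segment(s) drawn

Answer: 12.99 7.5 210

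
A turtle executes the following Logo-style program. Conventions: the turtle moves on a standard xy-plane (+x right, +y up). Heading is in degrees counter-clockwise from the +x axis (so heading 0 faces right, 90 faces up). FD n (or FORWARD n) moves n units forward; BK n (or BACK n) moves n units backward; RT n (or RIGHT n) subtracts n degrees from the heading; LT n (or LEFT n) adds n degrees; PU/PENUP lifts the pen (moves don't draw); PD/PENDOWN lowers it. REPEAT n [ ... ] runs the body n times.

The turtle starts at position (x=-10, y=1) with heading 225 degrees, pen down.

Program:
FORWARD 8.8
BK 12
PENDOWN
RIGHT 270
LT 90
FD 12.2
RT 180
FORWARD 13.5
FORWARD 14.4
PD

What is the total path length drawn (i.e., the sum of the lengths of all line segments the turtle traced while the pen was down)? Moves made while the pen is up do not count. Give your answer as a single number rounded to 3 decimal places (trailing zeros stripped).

Answer: 60.9

Derivation:
Executing turtle program step by step:
Start: pos=(-10,1), heading=225, pen down
FD 8.8: (-10,1) -> (-16.223,-5.223) [heading=225, draw]
BK 12: (-16.223,-5.223) -> (-7.737,3.263) [heading=225, draw]
PD: pen down
RT 270: heading 225 -> 315
LT 90: heading 315 -> 45
FD 12.2: (-7.737,3.263) -> (0.889,11.889) [heading=45, draw]
RT 180: heading 45 -> 225
FD 13.5: (0.889,11.889) -> (-8.656,2.344) [heading=225, draw]
FD 14.4: (-8.656,2.344) -> (-18.839,-7.839) [heading=225, draw]
PD: pen down
Final: pos=(-18.839,-7.839), heading=225, 5 segment(s) drawn

Segment lengths:
  seg 1: (-10,1) -> (-16.223,-5.223), length = 8.8
  seg 2: (-16.223,-5.223) -> (-7.737,3.263), length = 12
  seg 3: (-7.737,3.263) -> (0.889,11.889), length = 12.2
  seg 4: (0.889,11.889) -> (-8.656,2.344), length = 13.5
  seg 5: (-8.656,2.344) -> (-18.839,-7.839), length = 14.4
Total = 60.9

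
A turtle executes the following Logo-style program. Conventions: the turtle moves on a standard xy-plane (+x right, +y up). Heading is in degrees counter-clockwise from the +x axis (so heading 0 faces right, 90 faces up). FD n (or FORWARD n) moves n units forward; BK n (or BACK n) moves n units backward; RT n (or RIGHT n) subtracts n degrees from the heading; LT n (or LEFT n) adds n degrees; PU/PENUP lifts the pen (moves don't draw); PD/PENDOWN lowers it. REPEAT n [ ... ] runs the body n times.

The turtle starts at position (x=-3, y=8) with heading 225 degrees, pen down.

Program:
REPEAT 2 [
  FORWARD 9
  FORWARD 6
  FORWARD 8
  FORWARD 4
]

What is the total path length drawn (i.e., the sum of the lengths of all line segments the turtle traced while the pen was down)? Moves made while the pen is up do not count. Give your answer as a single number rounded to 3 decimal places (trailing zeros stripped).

Answer: 54

Derivation:
Executing turtle program step by step:
Start: pos=(-3,8), heading=225, pen down
REPEAT 2 [
  -- iteration 1/2 --
  FD 9: (-3,8) -> (-9.364,1.636) [heading=225, draw]
  FD 6: (-9.364,1.636) -> (-13.607,-2.607) [heading=225, draw]
  FD 8: (-13.607,-2.607) -> (-19.263,-8.263) [heading=225, draw]
  FD 4: (-19.263,-8.263) -> (-22.092,-11.092) [heading=225, draw]
  -- iteration 2/2 --
  FD 9: (-22.092,-11.092) -> (-28.456,-17.456) [heading=225, draw]
  FD 6: (-28.456,-17.456) -> (-32.698,-21.698) [heading=225, draw]
  FD 8: (-32.698,-21.698) -> (-38.355,-27.355) [heading=225, draw]
  FD 4: (-38.355,-27.355) -> (-41.184,-30.184) [heading=225, draw]
]
Final: pos=(-41.184,-30.184), heading=225, 8 segment(s) drawn

Segment lengths:
  seg 1: (-3,8) -> (-9.364,1.636), length = 9
  seg 2: (-9.364,1.636) -> (-13.607,-2.607), length = 6
  seg 3: (-13.607,-2.607) -> (-19.263,-8.263), length = 8
  seg 4: (-19.263,-8.263) -> (-22.092,-11.092), length = 4
  seg 5: (-22.092,-11.092) -> (-28.456,-17.456), length = 9
  seg 6: (-28.456,-17.456) -> (-32.698,-21.698), length = 6
  seg 7: (-32.698,-21.698) -> (-38.355,-27.355), length = 8
  seg 8: (-38.355,-27.355) -> (-41.184,-30.184), length = 4
Total = 54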